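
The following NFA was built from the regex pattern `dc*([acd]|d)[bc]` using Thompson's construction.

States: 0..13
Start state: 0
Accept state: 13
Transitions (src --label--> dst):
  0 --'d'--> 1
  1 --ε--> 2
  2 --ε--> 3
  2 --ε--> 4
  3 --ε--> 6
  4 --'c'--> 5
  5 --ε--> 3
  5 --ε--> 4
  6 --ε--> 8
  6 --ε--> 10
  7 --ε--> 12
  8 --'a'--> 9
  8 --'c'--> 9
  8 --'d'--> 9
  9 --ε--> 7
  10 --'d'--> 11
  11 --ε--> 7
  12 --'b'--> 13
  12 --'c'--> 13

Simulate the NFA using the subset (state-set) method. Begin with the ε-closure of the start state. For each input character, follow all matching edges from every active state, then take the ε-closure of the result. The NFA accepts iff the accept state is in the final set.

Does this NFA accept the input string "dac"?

Answer: ACCEPT

Trace:
initial (ε-close {0}): {0}
'd' @ 1: {1,2,3,4,6,8,10}
'a' @ 2: {7,9,12}
'c' @ 3: {13}  (accept∈set)
final: {13}; accept 13 in set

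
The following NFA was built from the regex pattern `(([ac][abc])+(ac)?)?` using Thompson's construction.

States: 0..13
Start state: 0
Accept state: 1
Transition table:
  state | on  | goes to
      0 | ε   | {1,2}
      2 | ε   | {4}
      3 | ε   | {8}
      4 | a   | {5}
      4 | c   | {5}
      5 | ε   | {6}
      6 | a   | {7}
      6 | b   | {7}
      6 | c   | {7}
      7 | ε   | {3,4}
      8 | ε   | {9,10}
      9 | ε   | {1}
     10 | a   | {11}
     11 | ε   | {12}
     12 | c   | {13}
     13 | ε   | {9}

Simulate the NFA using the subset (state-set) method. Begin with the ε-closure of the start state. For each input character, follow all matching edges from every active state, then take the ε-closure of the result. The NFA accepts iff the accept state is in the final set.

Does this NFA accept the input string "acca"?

initial (ε-close {0}): {0,1,2,4}
'a' @ 1: {5,6}
'c' @ 2: {1,3,4,7,8,9,10}  (accept∈set)
'c' @ 3: {5,6}
'a' @ 4: {1,3,4,7,8,9,10}  (accept∈set)
after full input: {1,3,4,7,8,9,10}  (accept=1 in)

Answer: ACCEPT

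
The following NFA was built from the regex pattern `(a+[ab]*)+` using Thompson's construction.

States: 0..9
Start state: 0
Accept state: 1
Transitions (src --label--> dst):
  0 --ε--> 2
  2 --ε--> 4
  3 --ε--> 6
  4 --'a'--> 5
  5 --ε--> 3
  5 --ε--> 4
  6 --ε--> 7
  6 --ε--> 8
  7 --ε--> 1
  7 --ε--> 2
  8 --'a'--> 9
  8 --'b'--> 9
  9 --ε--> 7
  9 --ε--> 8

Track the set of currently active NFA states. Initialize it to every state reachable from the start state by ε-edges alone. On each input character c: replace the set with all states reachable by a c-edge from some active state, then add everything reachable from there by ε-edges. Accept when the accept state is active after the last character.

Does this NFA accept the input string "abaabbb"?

Answer: ACCEPT

Trace:
S₀ = ε-closure({0}) = {0,2,4}
'a' @ 1: {1,2,3,4,5,6,7,8}  ✓accept
'b' @ 2: {1,2,4,7,8,9}  ✓accept
'a' @ 3: {1,2,3,4,5,6,7,8,9}  ✓accept
'a' @ 4: {1,2,3,4,5,6,7,8,9}  ✓accept
'b' @ 5: {1,2,4,7,8,9}  ✓accept
'b' @ 6: {1,2,4,7,8,9}  ✓accept
'b' @ 7: {1,2,4,7,8,9}  ✓accept
after full input: {1,2,4,7,8,9}  (accept=1 in)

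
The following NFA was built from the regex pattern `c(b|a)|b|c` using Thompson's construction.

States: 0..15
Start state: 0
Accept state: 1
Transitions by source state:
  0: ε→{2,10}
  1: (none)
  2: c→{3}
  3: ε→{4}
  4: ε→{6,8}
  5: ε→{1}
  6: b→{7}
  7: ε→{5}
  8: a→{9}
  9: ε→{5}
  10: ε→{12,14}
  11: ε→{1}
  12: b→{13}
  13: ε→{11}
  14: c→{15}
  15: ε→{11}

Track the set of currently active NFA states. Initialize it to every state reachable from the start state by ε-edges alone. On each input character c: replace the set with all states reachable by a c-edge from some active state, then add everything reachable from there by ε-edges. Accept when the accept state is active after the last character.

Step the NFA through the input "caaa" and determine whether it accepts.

Answer: REJECT

Trace:
initial (ε-close {0}): {0,2,10,12,14}
'c' @ 1: {1,3,4,6,8,11,15}  [accepting]
'a' @ 2: {1,5,9}  [accepting]
'a' @ 3: {}  — state set empty
rest 'a' ignored (set empty)
end set {} — state 1 not in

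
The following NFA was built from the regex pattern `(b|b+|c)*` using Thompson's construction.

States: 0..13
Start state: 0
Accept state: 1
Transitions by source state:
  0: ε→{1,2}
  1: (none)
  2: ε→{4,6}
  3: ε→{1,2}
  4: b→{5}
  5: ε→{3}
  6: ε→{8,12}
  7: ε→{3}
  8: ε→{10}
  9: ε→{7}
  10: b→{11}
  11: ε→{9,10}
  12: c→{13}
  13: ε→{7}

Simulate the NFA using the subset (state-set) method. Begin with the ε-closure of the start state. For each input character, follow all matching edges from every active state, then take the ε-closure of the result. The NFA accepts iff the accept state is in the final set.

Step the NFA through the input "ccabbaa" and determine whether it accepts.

S₀ = ε-closure({0}) = {0,1,2,4,6,8,10,12}
'c' @ 1: {1,2,3,4,6,7,8,10,12,13}  (accept∈set)
'c' @ 2: {1,2,3,4,6,7,8,10,12,13}  (accept∈set)
'a' @ 3: {}  — dead — no transitions
rest 'bbaa' ignored (set empty)
after full input: {}  (accept=1 not in)

Answer: REJECT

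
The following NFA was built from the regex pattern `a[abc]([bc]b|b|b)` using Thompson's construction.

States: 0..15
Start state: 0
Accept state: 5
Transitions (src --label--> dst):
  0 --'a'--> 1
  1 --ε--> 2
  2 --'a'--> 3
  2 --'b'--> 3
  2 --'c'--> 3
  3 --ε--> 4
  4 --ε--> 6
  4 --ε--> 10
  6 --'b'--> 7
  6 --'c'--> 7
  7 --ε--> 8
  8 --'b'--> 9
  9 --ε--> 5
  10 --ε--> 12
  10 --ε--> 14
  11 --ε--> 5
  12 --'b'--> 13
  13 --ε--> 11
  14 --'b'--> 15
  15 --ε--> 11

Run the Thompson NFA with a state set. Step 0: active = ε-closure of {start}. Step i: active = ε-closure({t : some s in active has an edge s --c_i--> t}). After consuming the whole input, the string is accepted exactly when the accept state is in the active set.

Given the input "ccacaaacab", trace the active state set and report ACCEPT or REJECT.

Answer: REJECT

Trace:
initial (ε-close {0}): {0}
'c' @ 1: {}  — no active states
rest 'cacaaacab' ignored (set empty)
final: {}; accept 5 not in set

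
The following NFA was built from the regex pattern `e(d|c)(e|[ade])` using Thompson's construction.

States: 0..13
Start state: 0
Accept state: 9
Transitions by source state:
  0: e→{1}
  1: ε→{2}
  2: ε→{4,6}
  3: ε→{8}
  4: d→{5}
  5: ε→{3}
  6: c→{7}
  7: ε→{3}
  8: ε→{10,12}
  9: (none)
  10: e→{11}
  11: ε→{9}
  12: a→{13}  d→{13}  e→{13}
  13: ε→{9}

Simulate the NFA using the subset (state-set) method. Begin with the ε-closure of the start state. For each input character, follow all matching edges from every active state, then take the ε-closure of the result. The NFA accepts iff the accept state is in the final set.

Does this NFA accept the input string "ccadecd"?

Answer: REJECT

Steps:
start: ε-closure({0}) = {0}
'c' @ 1: {}  — dead — no transitions
rest 'cadecd' ignored (set empty)
final: {}; accept 9 not in set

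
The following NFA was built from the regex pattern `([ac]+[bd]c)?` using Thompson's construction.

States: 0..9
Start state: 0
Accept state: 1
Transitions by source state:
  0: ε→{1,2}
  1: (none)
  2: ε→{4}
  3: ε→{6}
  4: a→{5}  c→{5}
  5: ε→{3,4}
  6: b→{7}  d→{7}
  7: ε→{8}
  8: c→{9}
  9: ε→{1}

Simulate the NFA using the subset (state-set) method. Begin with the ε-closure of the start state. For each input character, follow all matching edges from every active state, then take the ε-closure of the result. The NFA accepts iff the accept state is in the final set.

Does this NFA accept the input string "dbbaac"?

initial (ε-close {0}): {0,1,2,4}
'd' @ 1: {}  — state set empty
rest 'bbaac' ignored (set empty)
after full input: {}  (accept=1 not in)

Answer: REJECT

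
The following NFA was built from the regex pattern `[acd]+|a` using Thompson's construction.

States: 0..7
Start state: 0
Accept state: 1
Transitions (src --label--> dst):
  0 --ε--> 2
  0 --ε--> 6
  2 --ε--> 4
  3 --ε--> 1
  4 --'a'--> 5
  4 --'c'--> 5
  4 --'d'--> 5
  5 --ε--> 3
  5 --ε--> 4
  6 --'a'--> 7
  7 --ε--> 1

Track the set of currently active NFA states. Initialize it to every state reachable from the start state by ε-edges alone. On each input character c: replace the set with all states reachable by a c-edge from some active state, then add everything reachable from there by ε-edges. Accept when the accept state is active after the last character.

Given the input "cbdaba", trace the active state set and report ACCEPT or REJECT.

Answer: REJECT

Trace:
initial (ε-close {0}): {0,2,4,6}
'c' @ 1: {1,3,4,5}  ✓accept
'b' @ 2: {}  — state set empty
rest 'daba' ignored (set empty)
end set {} — state 1 not in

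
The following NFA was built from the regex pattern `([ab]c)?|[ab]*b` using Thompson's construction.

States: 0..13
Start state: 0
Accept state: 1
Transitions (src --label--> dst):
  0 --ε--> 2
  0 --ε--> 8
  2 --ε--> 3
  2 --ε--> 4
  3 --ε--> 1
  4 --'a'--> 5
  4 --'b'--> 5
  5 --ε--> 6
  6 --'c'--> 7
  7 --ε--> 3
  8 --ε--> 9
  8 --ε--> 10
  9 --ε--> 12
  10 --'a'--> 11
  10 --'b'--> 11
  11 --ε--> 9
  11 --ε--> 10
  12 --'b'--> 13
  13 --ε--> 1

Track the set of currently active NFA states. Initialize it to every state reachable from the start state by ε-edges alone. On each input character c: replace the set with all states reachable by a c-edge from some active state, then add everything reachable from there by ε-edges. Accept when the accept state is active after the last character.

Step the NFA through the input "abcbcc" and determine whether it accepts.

start: ε-closure({0}) = {0,1,2,3,4,8,9,10,12}
'a' @ 1: {5,6,9,10,11,12}
'b' @ 2: {1,9,10,11,12,13}  ✓accept
'c' @ 3: {}  — dead — no transitions
rest 'bcc' ignored (set empty)
final: {}; accept 1 not in set

Answer: REJECT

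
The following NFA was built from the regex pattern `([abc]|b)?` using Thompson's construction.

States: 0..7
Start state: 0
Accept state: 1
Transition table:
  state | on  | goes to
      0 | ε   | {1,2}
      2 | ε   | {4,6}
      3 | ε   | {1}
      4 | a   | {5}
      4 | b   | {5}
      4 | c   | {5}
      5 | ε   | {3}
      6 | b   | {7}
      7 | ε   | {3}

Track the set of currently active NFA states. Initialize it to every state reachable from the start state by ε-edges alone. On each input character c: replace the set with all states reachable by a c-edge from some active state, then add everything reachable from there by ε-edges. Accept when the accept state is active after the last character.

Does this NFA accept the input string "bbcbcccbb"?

S₀ = ε-closure({0}) = {0,1,2,4,6}
'b' @ 1: {1,3,5,7}  ✓accept
'b' @ 2: {}  — dead — no transitions
rest 'cbcccbb' ignored (set empty)
end set {} — state 1 not in

Answer: REJECT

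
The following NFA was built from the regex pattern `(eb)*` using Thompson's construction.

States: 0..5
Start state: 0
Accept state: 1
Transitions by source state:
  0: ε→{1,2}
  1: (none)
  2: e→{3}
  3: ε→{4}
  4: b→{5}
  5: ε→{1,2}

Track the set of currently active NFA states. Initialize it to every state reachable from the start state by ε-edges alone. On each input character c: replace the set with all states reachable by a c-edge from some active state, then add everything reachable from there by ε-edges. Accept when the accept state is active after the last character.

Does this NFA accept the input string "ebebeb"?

S₀ = ε-closure({0}) = {0,1,2}
'e' @ 1: {3,4}
'b' @ 2: {1,2,5}  [accepting]
'e' @ 3: {3,4}
'b' @ 4: {1,2,5}  [accepting]
'e' @ 5: {3,4}
'b' @ 6: {1,2,5}  [accepting]
end set {1,2,5} — state 1 in

Answer: ACCEPT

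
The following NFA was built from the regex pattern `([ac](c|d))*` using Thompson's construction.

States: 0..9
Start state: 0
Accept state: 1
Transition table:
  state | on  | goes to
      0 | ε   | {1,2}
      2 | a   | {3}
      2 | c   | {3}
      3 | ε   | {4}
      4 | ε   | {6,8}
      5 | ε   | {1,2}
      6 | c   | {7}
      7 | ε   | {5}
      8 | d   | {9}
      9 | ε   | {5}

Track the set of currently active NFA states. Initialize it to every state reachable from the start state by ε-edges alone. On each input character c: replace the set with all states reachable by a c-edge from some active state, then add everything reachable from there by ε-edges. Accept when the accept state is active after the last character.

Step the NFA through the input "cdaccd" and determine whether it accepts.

Answer: ACCEPT

Trace:
start: ε-closure({0}) = {0,1,2}
'c' @ 1: {3,4,6,8}
'd' @ 2: {1,2,5,9}  (accept∈set)
'a' @ 3: {3,4,6,8}
'c' @ 4: {1,2,5,7}  (accept∈set)
'c' @ 5: {3,4,6,8}
'd' @ 6: {1,2,5,9}  (accept∈set)
after full input: {1,2,5,9}  (accept=1 in)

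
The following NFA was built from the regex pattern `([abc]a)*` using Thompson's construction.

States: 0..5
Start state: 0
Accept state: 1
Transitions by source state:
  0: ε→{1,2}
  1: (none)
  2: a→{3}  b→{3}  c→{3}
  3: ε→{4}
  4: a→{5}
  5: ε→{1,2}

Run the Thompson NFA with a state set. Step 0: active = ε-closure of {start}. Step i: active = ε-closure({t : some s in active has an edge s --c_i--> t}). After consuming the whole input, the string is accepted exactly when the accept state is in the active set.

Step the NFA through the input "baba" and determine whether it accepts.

Answer: ACCEPT

Trace:
S₀ = ε-closure({0}) = {0,1,2}
'b' @ 1: {3,4}
'a' @ 2: {1,2,5}  ✓accept
'b' @ 3: {3,4}
'a' @ 4: {1,2,5}  ✓accept
final: {1,2,5}; accept 1 in set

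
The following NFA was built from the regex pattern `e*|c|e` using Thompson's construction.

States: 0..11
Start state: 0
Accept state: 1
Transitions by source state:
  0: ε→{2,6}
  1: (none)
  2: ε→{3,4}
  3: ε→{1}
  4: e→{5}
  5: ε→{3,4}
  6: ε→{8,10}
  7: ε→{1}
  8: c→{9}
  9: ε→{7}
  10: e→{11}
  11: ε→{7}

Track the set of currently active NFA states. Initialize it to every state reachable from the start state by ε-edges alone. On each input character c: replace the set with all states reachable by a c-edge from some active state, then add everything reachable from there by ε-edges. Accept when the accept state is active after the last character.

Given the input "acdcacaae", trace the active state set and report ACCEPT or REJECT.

Answer: REJECT

Derivation:
start: ε-closure({0}) = {0,1,2,3,4,6,8,10}
'a' @ 1: {}  — no active states
rest 'cdcacaae' ignored (set empty)
end set {} — state 1 not in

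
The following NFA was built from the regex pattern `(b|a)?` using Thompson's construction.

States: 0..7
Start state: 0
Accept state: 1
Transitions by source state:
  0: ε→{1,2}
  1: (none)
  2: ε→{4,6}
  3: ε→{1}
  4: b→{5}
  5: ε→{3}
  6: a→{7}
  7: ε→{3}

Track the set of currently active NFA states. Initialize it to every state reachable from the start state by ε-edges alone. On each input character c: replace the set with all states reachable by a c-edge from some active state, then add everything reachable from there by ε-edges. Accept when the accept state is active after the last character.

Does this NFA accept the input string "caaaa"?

Answer: REJECT

Derivation:
initial (ε-close {0}): {0,1,2,4,6}
'c' @ 1: {}  — state set empty
rest 'aaaa' ignored (set empty)
after full input: {}  (accept=1 not in)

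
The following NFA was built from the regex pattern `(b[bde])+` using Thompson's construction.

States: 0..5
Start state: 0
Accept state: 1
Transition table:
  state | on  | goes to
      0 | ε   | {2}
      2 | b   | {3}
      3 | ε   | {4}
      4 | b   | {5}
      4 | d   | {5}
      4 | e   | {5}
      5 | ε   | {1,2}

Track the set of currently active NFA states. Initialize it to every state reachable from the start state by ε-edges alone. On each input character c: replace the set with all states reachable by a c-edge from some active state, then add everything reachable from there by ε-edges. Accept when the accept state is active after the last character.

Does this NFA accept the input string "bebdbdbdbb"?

Answer: ACCEPT

Derivation:
initial (ε-close {0}): {0,2}
'b' @ 1: {3,4}
'e' @ 2: {1,2,5}  (accept∈set)
'b' @ 3: {3,4}
'd' @ 4: {1,2,5}  (accept∈set)
'b' @ 5: {3,4}
'd' @ 6: {1,2,5}  (accept∈set)
'b' @ 7: {3,4}
'd' @ 8: {1,2,5}  (accept∈set)
'b' @ 9: {3,4}
'b' @ 10: {1,2,5}  (accept∈set)
final: {1,2,5}; accept 1 in set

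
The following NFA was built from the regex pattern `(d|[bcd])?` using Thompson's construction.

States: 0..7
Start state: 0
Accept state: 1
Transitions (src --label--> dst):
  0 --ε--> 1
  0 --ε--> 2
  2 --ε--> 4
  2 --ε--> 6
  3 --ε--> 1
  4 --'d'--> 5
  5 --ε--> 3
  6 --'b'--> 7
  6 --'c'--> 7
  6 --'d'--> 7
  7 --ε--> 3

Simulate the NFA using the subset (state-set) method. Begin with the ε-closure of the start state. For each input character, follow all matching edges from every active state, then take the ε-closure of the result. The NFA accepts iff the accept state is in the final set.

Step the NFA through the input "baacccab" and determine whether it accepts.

S₀ = ε-closure({0}) = {0,1,2,4,6}
'b' @ 1: {1,3,7}  [accepting]
'a' @ 2: {}  — dead — no transitions
rest 'acccab' ignored (set empty)
after full input: {}  (accept=1 not in)

Answer: REJECT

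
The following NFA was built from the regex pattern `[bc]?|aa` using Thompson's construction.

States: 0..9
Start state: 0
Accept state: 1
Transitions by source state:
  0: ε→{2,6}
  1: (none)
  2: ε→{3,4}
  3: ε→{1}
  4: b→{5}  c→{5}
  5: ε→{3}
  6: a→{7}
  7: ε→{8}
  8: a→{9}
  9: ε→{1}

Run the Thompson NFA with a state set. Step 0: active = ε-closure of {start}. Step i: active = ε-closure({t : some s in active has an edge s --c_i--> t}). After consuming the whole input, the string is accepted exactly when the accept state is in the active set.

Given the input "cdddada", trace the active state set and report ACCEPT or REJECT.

Answer: REJECT

Derivation:
initial (ε-close {0}): {0,1,2,3,4,6}
'c' @ 1: {1,3,5}  ✓accept
'd' @ 2: {}  — dead — no transitions
rest 'ddada' ignored (set empty)
end set {} — state 1 not in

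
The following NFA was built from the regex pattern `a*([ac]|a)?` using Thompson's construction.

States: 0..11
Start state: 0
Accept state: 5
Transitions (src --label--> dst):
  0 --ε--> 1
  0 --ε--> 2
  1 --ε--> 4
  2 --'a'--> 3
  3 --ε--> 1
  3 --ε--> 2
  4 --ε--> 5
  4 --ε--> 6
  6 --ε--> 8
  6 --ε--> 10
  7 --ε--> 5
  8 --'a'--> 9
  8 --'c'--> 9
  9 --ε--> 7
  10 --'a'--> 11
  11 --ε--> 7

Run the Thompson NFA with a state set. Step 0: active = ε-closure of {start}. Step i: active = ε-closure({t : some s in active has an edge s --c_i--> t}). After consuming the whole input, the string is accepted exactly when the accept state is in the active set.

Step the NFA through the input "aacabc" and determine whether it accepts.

start: ε-closure({0}) = {0,1,2,4,5,6,8,10}
'a' @ 1: {1,2,3,4,5,6,7,8,9,10,11}  [accepting]
'a' @ 2: {1,2,3,4,5,6,7,8,9,10,11}  [accepting]
'c' @ 3: {5,7,9}  [accepting]
'a' @ 4: {}  — dead — no transitions
rest 'bc' ignored (set empty)
after full input: {}  (accept=5 not in)

Answer: REJECT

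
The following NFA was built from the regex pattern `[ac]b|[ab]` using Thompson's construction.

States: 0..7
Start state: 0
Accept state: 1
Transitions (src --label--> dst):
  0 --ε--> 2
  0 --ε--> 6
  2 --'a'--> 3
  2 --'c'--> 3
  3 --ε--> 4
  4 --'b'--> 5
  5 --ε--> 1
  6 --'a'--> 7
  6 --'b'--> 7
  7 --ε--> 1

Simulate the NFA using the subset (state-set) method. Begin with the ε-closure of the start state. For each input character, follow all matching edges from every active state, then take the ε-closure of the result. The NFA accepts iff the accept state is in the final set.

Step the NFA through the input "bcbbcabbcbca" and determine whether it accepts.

Answer: REJECT

Derivation:
initial (ε-close {0}): {0,2,6}
'b' @ 1: {1,7}  (accept∈set)
'c' @ 2: {}  — dead — no transitions
rest 'bbcabbcbca' ignored (set empty)
end set {} — state 1 not in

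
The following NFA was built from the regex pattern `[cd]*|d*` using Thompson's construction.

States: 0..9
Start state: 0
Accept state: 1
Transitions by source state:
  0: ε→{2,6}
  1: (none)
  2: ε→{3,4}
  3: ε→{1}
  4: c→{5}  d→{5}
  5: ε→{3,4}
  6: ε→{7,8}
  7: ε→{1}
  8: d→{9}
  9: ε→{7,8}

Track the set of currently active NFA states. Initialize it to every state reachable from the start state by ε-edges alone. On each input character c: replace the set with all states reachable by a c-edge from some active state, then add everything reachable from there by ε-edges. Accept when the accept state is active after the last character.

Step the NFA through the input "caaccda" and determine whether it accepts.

Answer: REJECT

Trace:
start: ε-closure({0}) = {0,1,2,3,4,6,7,8}
'c' @ 1: {1,3,4,5}  ✓accept
'a' @ 2: {}  — state set empty
rest 'accda' ignored (set empty)
final: {}; accept 1 not in set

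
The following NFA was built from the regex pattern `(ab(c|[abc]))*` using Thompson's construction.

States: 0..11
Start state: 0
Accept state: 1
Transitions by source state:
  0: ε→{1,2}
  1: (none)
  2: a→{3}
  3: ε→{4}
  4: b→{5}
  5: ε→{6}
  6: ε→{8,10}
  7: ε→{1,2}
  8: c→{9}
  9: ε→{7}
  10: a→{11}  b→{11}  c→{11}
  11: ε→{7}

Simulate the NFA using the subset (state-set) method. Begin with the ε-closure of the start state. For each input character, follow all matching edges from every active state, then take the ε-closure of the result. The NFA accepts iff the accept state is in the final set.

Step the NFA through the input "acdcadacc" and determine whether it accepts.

Answer: REJECT

Trace:
initial (ε-close {0}): {0,1,2}
'a' @ 1: {3,4}
'c' @ 2: {}  — dead — no transitions
rest 'dcadacc' ignored (set empty)
final: {}; accept 1 not in set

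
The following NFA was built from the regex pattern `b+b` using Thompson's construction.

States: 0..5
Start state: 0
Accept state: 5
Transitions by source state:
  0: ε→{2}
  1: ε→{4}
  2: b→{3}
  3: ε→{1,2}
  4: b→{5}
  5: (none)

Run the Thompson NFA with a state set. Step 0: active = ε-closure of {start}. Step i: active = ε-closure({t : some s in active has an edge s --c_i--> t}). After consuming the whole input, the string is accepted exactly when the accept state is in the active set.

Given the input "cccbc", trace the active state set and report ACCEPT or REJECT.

Answer: REJECT

Steps:
initial (ε-close {0}): {0,2}
'c' @ 1: {}  — dead — no transitions
rest 'ccbc' ignored (set empty)
final: {}; accept 5 not in set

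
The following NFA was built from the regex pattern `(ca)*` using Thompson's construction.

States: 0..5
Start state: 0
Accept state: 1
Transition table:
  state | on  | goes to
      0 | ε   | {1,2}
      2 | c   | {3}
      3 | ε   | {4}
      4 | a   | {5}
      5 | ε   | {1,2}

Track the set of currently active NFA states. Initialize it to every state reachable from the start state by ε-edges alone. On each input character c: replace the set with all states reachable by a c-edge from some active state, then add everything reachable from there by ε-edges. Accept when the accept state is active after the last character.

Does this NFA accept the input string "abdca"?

initial (ε-close {0}): {0,1,2}
'a' @ 1: {}  — dead — no transitions
rest 'bdca' ignored (set empty)
after full input: {}  (accept=1 not in)

Answer: REJECT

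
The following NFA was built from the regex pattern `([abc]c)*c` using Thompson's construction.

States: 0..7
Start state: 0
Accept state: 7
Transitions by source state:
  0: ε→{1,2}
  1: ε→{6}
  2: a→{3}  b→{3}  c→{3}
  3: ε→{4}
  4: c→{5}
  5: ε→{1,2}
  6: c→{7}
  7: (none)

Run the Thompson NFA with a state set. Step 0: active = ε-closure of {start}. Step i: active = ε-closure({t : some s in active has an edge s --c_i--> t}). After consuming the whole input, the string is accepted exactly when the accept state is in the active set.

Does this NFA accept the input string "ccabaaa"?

Answer: REJECT

Steps:
start: ε-closure({0}) = {0,1,2,6}
'c' @ 1: {3,4,7}  (accept∈set)
'c' @ 2: {1,2,5,6}
'a' @ 3: {3,4}
'b' @ 4: {}  — state set empty
rest 'aaa' ignored (set empty)
end set {} — state 7 not in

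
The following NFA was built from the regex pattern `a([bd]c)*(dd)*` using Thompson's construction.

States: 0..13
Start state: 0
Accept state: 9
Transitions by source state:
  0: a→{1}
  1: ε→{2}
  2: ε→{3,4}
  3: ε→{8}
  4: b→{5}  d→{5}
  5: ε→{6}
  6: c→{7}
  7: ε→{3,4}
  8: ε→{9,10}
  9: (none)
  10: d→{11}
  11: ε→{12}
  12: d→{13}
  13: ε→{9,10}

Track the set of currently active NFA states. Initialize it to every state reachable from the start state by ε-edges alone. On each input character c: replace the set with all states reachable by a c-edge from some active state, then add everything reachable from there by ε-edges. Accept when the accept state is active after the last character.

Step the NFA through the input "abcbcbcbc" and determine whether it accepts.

Answer: ACCEPT

Trace:
start: ε-closure({0}) = {0}
'a' @ 1: {1,2,3,4,8,9,10}  [accepting]
'b' @ 2: {5,6}
'c' @ 3: {3,4,7,8,9,10}  [accepting]
'b' @ 4: {5,6}
'c' @ 5: {3,4,7,8,9,10}  [accepting]
'b' @ 6: {5,6}
'c' @ 7: {3,4,7,8,9,10}  [accepting]
'b' @ 8: {5,6}
'c' @ 9: {3,4,7,8,9,10}  [accepting]
after full input: {3,4,7,8,9,10}  (accept=9 in)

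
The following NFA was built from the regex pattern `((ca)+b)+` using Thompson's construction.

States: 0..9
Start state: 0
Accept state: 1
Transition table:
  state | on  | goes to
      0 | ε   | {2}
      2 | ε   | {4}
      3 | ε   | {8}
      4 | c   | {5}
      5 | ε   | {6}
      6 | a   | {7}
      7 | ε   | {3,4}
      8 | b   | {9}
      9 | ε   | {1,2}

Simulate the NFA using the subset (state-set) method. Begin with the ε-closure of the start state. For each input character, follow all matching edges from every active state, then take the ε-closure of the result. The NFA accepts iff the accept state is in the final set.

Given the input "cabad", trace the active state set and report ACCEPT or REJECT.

Answer: REJECT

Steps:
S₀ = ε-closure({0}) = {0,2,4}
'c' @ 1: {5,6}
'a' @ 2: {3,4,7,8}
'b' @ 3: {1,2,4,9}  (accept∈set)
'a' @ 4: {}  — dead — no transitions
rest 'd' ignored (set empty)
end set {} — state 1 not in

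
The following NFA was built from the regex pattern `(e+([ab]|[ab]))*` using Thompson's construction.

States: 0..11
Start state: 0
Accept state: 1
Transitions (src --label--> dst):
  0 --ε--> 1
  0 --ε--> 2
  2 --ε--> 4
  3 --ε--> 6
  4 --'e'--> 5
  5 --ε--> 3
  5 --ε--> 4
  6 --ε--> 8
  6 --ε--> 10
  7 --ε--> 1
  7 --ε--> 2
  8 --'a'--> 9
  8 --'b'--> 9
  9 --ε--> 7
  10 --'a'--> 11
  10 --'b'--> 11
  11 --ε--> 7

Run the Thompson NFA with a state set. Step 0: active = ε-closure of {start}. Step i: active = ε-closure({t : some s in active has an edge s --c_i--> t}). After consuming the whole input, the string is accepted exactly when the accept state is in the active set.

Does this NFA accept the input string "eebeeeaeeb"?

start: ε-closure({0}) = {0,1,2,4}
'e' @ 1: {3,4,5,6,8,10}
'e' @ 2: {3,4,5,6,8,10}
'b' @ 3: {1,2,4,7,9,11}  (accept∈set)
'e' @ 4: {3,4,5,6,8,10}
'e' @ 5: {3,4,5,6,8,10}
'e' @ 6: {3,4,5,6,8,10}
'a' @ 7: {1,2,4,7,9,11}  (accept∈set)
'e' @ 8: {3,4,5,6,8,10}
'e' @ 9: {3,4,5,6,8,10}
'b' @ 10: {1,2,4,7,9,11}  (accept∈set)
final: {1,2,4,7,9,11}; accept 1 in set

Answer: ACCEPT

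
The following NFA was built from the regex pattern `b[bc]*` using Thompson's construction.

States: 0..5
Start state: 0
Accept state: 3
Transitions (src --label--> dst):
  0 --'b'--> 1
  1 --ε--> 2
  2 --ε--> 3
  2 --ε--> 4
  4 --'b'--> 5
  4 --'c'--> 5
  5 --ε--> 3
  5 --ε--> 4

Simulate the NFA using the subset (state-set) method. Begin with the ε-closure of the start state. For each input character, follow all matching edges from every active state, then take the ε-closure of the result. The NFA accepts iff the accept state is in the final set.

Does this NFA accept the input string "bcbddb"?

Answer: REJECT

Derivation:
S₀ = ε-closure({0}) = {0}
'b' @ 1: {1,2,3,4}  ✓accept
'c' @ 2: {3,4,5}  ✓accept
'b' @ 3: {3,4,5}  ✓accept
'd' @ 4: {}  — dead — no transitions
rest 'db' ignored (set empty)
after full input: {}  (accept=3 not in)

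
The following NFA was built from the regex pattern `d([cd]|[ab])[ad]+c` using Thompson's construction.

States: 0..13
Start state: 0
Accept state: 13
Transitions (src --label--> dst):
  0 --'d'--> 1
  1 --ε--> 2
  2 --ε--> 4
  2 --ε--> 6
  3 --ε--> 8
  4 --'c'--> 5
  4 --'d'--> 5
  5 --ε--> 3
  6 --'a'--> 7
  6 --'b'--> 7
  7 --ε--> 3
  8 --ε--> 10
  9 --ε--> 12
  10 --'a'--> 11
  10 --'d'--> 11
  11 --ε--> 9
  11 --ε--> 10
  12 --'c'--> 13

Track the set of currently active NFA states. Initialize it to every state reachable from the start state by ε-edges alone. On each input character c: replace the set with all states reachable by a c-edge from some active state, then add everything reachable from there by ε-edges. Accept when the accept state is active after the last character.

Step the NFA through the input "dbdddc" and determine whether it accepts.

start: ε-closure({0}) = {0}
'd' @ 1: {1,2,4,6}
'b' @ 2: {3,7,8,10}
'd' @ 3: {9,10,11,12}
'd' @ 4: {9,10,11,12}
'd' @ 5: {9,10,11,12}
'c' @ 6: {13}  ✓accept
after full input: {13}  (accept=13 in)

Answer: ACCEPT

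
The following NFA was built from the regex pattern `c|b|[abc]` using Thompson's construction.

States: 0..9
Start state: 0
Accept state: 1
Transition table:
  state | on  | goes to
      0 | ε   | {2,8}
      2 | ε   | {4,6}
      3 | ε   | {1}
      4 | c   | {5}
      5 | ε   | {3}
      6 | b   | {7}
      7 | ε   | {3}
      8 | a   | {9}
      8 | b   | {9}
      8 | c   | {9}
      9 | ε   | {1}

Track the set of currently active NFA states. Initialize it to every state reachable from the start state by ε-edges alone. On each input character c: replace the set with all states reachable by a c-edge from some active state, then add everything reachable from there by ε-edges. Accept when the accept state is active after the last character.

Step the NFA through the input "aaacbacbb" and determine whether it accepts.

Answer: REJECT

Derivation:
start: ε-closure({0}) = {0,2,4,6,8}
'a' @ 1: {1,9}  [accepting]
'a' @ 2: {}  — no active states
rest 'acbacbb' ignored (set empty)
end set {} — state 1 not in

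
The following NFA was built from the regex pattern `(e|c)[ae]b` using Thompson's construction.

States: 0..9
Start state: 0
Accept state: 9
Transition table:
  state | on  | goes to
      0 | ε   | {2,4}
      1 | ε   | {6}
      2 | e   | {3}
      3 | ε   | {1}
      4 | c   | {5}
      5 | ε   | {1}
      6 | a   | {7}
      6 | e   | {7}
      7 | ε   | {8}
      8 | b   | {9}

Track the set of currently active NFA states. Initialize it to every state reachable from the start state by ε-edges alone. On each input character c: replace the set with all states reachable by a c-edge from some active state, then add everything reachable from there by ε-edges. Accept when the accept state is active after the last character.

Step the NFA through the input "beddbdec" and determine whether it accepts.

Answer: REJECT

Derivation:
S₀ = ε-closure({0}) = {0,2,4}
'b' @ 1: {}  — dead — no transitions
rest 'eddbdec' ignored (set empty)
final: {}; accept 9 not in set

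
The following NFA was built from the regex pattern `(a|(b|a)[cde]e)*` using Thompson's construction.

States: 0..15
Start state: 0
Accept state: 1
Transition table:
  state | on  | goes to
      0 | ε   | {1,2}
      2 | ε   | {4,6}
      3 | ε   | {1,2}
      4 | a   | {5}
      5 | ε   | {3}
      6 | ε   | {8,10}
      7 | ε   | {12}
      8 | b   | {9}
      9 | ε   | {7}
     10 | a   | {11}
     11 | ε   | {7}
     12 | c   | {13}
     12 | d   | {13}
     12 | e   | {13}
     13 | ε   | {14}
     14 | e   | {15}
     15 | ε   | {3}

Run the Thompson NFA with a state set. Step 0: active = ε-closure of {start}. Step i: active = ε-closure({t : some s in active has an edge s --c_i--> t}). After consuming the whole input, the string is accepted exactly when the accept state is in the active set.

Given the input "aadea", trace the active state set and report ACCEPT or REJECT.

initial (ε-close {0}): {0,1,2,4,6,8,10}
'a' @ 1: {1,2,3,4,5,6,7,8,10,11,12}  [accepting]
'a' @ 2: {1,2,3,4,5,6,7,8,10,11,12}  [accepting]
'd' @ 3: {13,14}
'e' @ 4: {1,2,3,4,6,8,10,15}  [accepting]
'a' @ 5: {1,2,3,4,5,6,7,8,10,11,12}  [accepting]
end set {1,2,3,4,5,6,7,8,10,11,12} — state 1 in

Answer: ACCEPT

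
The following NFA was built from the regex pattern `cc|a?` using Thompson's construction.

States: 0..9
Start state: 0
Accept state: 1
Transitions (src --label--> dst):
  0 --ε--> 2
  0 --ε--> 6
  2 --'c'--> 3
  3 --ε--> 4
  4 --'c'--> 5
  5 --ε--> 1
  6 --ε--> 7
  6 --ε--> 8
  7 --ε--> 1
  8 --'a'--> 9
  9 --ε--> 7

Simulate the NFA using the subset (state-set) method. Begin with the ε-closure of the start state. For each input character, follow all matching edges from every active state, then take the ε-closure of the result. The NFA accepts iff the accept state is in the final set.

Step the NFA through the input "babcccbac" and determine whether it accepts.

Answer: REJECT

Trace:
start: ε-closure({0}) = {0,1,2,6,7,8}
'b' @ 1: {}  — dead — no transitions
rest 'abcccbac' ignored (set empty)
final: {}; accept 1 not in set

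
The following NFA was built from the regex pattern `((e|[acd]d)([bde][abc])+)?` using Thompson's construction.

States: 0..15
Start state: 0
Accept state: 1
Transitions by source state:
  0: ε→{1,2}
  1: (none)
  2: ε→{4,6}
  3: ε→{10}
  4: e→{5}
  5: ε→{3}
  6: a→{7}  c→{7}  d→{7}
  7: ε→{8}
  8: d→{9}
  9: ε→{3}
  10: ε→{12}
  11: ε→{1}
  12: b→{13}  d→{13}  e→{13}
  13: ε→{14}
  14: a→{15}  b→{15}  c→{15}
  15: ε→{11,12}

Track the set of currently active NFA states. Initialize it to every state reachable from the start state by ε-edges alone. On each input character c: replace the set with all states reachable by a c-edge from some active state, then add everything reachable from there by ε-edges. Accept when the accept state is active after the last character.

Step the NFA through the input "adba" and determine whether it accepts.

initial (ε-close {0}): {0,1,2,4,6}
'a' @ 1: {7,8}
'd' @ 2: {3,9,10,12}
'b' @ 3: {13,14}
'a' @ 4: {1,11,12,15}  (accept∈set)
end set {1,11,12,15} — state 1 in

Answer: ACCEPT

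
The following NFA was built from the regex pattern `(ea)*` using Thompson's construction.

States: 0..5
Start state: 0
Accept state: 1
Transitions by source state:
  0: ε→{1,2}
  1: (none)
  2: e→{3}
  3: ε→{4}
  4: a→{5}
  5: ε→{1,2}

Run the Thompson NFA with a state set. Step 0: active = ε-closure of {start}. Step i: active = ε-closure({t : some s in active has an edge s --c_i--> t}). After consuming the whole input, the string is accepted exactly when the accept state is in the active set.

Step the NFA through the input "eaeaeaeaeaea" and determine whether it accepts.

Answer: ACCEPT

Derivation:
start: ε-closure({0}) = {0,1,2}
'e' @ 1: {3,4}
'a' @ 2: {1,2,5}  [accepting]
'e' @ 3: {3,4}
'a' @ 4: {1,2,5}  [accepting]
'e' @ 5: {3,4}
'a' @ 6: {1,2,5}  [accepting]
'e' @ 7: {3,4}
'a' @ 8: {1,2,5}  [accepting]
'e' @ 9: {3,4}
'a' @ 10: {1,2,5}  [accepting]
'e' @ 11: {3,4}
'a' @ 12: {1,2,5}  [accepting]
final: {1,2,5}; accept 1 in set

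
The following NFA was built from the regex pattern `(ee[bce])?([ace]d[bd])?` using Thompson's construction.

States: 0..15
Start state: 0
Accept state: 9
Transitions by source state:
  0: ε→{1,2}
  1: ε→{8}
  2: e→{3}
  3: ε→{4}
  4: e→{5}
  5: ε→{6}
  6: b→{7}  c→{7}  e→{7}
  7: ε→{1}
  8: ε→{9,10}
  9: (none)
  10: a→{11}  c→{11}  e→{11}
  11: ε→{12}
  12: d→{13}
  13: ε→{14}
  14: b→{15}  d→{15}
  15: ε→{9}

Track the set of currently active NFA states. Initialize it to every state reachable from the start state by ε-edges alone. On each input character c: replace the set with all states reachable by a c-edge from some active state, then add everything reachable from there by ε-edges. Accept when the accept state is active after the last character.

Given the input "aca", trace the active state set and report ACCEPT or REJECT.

Answer: REJECT

Derivation:
initial (ε-close {0}): {0,1,2,8,9,10}
'a' @ 1: {11,12}
'c' @ 2: {}  — state set empty
rest 'a' ignored (set empty)
after full input: {}  (accept=9 not in)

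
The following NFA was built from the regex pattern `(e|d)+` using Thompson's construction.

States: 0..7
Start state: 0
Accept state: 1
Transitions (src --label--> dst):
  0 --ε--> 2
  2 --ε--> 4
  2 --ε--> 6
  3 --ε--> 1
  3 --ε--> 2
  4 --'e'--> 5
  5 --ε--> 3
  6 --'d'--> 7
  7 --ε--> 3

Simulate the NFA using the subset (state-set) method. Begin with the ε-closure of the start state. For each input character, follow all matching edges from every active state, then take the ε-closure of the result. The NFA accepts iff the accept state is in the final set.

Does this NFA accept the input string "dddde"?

Answer: ACCEPT

Trace:
S₀ = ε-closure({0}) = {0,2,4,6}
'd' @ 1: {1,2,3,4,6,7}  ✓accept
'd' @ 2: {1,2,3,4,6,7}  ✓accept
'd' @ 3: {1,2,3,4,6,7}  ✓accept
'd' @ 4: {1,2,3,4,6,7}  ✓accept
'e' @ 5: {1,2,3,4,5,6}  ✓accept
after full input: {1,2,3,4,5,6}  (accept=1 in)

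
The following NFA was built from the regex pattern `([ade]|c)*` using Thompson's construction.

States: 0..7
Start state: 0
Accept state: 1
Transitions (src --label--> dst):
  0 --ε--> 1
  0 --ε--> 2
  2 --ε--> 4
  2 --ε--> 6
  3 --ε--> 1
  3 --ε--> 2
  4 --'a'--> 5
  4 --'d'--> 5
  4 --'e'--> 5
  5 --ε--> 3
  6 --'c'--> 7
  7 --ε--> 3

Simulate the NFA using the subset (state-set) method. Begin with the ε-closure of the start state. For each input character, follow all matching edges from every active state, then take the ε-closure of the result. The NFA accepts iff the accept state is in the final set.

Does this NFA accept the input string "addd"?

start: ε-closure({0}) = {0,1,2,4,6}
'a' @ 1: {1,2,3,4,5,6}  (accept∈set)
'd' @ 2: {1,2,3,4,5,6}  (accept∈set)
'd' @ 3: {1,2,3,4,5,6}  (accept∈set)
'd' @ 4: {1,2,3,4,5,6}  (accept∈set)
after full input: {1,2,3,4,5,6}  (accept=1 in)

Answer: ACCEPT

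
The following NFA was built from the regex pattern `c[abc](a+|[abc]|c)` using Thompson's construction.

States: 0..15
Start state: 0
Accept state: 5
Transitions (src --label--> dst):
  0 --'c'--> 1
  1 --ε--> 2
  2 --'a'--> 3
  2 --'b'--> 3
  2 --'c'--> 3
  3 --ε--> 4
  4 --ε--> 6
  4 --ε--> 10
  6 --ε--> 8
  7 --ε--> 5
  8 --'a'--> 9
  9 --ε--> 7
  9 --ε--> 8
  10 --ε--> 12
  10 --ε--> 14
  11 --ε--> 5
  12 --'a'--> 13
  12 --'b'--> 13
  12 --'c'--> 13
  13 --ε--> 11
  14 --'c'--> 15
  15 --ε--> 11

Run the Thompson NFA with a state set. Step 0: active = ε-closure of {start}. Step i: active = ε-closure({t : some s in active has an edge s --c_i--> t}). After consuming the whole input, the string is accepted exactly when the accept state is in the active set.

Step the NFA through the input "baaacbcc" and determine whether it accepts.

S₀ = ε-closure({0}) = {0}
'b' @ 1: {}  — dead — no transitions
rest 'aaacbcc' ignored (set empty)
final: {}; accept 5 not in set

Answer: REJECT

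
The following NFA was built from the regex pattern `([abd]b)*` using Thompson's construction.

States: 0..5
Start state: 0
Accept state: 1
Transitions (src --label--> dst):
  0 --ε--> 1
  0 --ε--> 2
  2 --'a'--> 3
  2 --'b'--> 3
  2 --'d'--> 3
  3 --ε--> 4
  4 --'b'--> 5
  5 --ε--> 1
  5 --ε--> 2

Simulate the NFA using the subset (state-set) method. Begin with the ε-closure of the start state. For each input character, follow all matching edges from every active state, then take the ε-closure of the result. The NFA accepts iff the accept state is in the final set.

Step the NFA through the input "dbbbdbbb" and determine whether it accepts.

Answer: ACCEPT

Trace:
S₀ = ε-closure({0}) = {0,1,2}
'd' @ 1: {3,4}
'b' @ 2: {1,2,5}  (accept∈set)
'b' @ 3: {3,4}
'b' @ 4: {1,2,5}  (accept∈set)
'd' @ 5: {3,4}
'b' @ 6: {1,2,5}  (accept∈set)
'b' @ 7: {3,4}
'b' @ 8: {1,2,5}  (accept∈set)
final: {1,2,5}; accept 1 in set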